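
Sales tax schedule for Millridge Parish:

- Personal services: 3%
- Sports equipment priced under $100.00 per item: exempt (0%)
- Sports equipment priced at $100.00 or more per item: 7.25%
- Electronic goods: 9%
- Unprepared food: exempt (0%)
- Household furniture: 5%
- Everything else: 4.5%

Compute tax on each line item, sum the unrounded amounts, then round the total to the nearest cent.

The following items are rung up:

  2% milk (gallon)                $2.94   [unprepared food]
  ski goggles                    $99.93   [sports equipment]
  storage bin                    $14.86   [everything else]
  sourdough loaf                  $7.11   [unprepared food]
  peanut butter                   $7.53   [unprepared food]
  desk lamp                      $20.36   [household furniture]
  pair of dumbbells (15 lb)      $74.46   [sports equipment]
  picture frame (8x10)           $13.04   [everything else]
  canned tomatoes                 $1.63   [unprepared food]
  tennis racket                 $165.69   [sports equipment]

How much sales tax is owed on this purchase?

2% milk (gallon) $2.94: unprepared food → 0% → $0.00
Ski goggles $99.93: sports equipment, under $100.00 → 0% → $0.00
Storage bin $14.86: everything else → 4.5% → $0.6687
Sourdough loaf $7.11: unprepared food → 0% → $0.00
Peanut butter $7.53: unprepared food → 0% → $0.00
Desk lamp $20.36: household furniture → 5% → $1.018
Pair of dumbbells (15 lb) $74.46: sports equipment, under $100.00 → 0% → $0.00
Picture frame (8x10) $13.04: everything else → 4.5% → $0.5868
Canned tomatoes $1.63: unprepared food → 0% → $0.00
Tennis racket $165.69: sports equipment, $100.00 or more → 7.25% → $12.012525
Unrounded tax sum = $14.286025 → $14.29

$14.29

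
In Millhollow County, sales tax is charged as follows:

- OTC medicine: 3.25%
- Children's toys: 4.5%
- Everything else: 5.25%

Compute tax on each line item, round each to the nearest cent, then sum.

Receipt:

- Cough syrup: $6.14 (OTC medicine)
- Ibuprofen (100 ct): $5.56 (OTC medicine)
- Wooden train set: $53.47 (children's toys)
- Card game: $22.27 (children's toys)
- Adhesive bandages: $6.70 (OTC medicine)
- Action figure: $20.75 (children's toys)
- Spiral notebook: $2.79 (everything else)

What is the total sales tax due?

Cough syrup $6.14: OTC medicine → 3.25% → $0.20
Ibuprofen (100 ct) $5.56: OTC medicine → 3.25% → $0.18
Wooden train set $53.47: children's toys → 4.5% → $2.41
Card game $22.27: children's toys → 4.5% → $1.00
Adhesive bandages $6.70: OTC medicine → 3.25% → $0.22
Action figure $20.75: children's toys → 4.5% → $0.93
Spiral notebook $2.79: everything else → 5.25% → $0.15
Total tax = $0.20 + $0.18 + $2.41 + $1.00 + $0.22 + $0.93 + $0.15 = $5.09

$5.09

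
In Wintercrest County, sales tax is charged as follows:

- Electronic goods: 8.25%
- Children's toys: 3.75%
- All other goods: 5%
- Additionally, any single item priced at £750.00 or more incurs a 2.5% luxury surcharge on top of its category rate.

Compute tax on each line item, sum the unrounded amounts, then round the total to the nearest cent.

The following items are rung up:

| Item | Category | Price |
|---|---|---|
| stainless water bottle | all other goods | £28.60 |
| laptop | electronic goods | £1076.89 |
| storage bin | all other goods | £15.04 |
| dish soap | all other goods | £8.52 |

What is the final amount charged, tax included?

£1247.42

Stainless water bottle £28.60: all other goods → 5% → £1.43
Laptop £1076.89: electronic goods → 8.25% + 2.5% surcharge = 10.75% → £115.765675
Storage bin £15.04: all other goods → 5% → £0.752
Dish soap £8.52: all other goods → 5% → £0.426
Subtotal = £1129.05; unrounded tax = £118.373675 → £118.37; total due = £1247.42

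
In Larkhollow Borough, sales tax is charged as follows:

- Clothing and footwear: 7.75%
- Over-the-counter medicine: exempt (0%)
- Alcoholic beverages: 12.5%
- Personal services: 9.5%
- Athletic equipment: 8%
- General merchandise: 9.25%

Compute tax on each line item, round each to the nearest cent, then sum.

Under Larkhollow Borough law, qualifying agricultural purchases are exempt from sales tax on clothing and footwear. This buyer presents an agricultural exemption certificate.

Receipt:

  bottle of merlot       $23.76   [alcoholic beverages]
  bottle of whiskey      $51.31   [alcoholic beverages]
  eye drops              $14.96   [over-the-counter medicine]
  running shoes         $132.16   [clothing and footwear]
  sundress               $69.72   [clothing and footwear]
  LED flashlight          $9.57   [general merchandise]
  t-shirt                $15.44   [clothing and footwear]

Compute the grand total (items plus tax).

$327.19

Bottle of merlot $23.76: alcoholic beverages → 12.5% → $2.97
Bottle of whiskey $51.31: alcoholic beverages → 12.5% → $6.41
Eye drops $14.96: over-the-counter medicine → 0% → $0.00
Running shoes $132.16: clothing and footwear, buyer-exempt → 0% → $0.00
Sundress $69.72: clothing and footwear, buyer-exempt → 0% → $0.00
LED flashlight $9.57: general merchandise → 9.25% → $0.89
T-shirt $15.44: clothing and footwear, buyer-exempt → 0% → $0.00
Subtotal = $316.92; tax = $10.27; total due = $327.19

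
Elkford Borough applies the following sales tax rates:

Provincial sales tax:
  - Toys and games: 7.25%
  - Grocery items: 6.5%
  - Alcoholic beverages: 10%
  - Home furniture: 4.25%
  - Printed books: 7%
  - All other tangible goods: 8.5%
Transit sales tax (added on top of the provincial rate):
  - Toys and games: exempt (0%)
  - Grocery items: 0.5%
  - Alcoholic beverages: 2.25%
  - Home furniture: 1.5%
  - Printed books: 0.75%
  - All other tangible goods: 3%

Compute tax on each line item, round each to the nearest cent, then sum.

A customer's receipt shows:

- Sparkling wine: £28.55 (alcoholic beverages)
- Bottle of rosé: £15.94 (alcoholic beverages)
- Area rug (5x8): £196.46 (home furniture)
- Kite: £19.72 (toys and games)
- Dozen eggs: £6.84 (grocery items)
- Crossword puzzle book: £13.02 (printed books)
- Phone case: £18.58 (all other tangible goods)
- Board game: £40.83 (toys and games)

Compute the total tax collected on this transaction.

£24.77

Sparkling wine £28.55: alcoholic beverages → 10% + 2.25% transit = 12.25% → £3.50
Bottle of rosé £15.94: alcoholic beverages → 10% + 2.25% transit = 12.25% → £1.95
Area rug (5x8) £196.46: home furniture → 4.25% + 1.5% transit = 5.75% → £11.30
Kite £19.72: toys and games → 7.25% + 0% transit = 7.25% → £1.43
Dozen eggs £6.84: grocery items → 6.5% + 0.5% transit = 7% → £0.48
Crossword puzzle book £13.02: printed books → 7% + 0.75% transit = 7.75% → £1.01
Phone case £18.58: all other tangible goods → 8.5% + 3% transit = 11.5% → £2.14
Board game £40.83: toys and games → 7.25% + 0% transit = 7.25% → £2.96
Total tax = £3.50 + £1.95 + £11.30 + £1.43 + £0.48 + £1.01 + £2.14 + £2.96 = £24.77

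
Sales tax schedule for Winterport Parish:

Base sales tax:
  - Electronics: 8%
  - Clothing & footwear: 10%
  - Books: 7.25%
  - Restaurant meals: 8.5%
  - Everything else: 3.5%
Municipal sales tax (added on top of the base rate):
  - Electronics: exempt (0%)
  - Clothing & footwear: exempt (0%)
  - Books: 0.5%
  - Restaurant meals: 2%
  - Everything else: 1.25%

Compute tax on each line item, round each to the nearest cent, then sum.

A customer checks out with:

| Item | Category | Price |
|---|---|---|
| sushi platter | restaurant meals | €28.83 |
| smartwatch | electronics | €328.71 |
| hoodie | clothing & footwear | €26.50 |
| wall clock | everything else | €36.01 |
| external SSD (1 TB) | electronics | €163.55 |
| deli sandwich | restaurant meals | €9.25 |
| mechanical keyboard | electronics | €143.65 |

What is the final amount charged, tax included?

Sushi platter €28.83: restaurant meals → 8.5% + 2% municipal = 10.5% → €3.03
Smartwatch €328.71: electronics → 8% + 0% municipal = 8% → €26.30
Hoodie €26.50: clothing & footwear → 10% + 0% municipal = 10% → €2.65
Wall clock €36.01: everything else → 3.5% + 1.25% municipal = 4.75% → €1.71
External SSD (1 TB) €163.55: electronics → 8% + 0% municipal = 8% → €13.08
Deli sandwich €9.25: restaurant meals → 8.5% + 2% municipal = 10.5% → €0.97
Mechanical keyboard €143.65: electronics → 8% + 0% municipal = 8% → €11.49
Subtotal = €736.50; tax = €59.23; total due = €795.73

€795.73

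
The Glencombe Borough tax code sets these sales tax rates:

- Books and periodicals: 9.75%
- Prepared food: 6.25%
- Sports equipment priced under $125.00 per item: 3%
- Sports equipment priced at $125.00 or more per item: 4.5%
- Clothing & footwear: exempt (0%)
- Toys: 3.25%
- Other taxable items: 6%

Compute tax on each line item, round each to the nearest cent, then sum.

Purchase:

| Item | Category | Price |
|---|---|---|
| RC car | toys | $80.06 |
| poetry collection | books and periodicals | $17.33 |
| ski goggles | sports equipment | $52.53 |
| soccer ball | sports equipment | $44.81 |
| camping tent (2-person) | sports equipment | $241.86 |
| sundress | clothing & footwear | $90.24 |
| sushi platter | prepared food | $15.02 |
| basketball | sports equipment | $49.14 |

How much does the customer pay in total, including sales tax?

$611.49

RC car $80.06: toys → 3.25% → $2.60
Poetry collection $17.33: books and periodicals → 9.75% → $1.69
Ski goggles $52.53: sports equipment, under $125.00 → 3% → $1.58
Soccer ball $44.81: sports equipment, under $125.00 → 3% → $1.34
Camping tent (2-person) $241.86: sports equipment, $125.00 or more → 4.5% → $10.88
Sundress $90.24: clothing & footwear → 0% → $0.00
Sushi platter $15.02: prepared food → 6.25% → $0.94
Basketball $49.14: sports equipment, under $125.00 → 3% → $1.47
Subtotal = $590.99; tax = $20.50; total due = $611.49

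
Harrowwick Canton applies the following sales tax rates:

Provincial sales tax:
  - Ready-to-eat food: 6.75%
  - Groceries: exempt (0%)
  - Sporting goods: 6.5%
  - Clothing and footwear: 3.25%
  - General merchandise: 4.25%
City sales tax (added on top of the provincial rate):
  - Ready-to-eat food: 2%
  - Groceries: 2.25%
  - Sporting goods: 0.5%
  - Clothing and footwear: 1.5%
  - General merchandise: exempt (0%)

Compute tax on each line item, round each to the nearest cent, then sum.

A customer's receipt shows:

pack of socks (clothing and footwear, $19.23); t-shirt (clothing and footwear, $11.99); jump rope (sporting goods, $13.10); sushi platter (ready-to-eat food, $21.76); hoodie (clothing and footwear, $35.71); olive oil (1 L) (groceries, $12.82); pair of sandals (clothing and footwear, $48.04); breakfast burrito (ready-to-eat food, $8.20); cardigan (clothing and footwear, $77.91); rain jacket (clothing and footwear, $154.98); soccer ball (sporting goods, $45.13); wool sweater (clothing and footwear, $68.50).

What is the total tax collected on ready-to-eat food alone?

Sushi platter $21.76: ready-to-eat food → 6.75% + 2% city = 8.75% → $1.90
Breakfast burrito $8.20: ready-to-eat food → 6.75% + 2% city = 8.75% → $0.72
Tax on ready-to-eat food = $1.90 + $0.72 = $2.62

$2.62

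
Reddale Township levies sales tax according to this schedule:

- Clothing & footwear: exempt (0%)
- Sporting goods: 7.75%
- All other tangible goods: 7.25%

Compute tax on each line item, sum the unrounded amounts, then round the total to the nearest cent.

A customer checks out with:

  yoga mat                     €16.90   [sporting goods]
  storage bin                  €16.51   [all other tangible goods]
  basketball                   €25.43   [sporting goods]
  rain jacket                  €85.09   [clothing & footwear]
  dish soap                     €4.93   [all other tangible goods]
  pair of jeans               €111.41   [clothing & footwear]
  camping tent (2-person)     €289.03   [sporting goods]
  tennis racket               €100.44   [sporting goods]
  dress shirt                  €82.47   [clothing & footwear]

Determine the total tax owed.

Yoga mat €16.90: sporting goods → 7.75% → €1.30975
Storage bin €16.51: all other tangible goods → 7.25% → €1.196975
Basketball €25.43: sporting goods → 7.75% → €1.970825
Rain jacket €85.09: clothing & footwear → 0% → €0.00
Dish soap €4.93: all other tangible goods → 7.25% → €0.357425
Pair of jeans €111.41: clothing & footwear → 0% → €0.00
Camping tent (2-person) €289.03: sporting goods → 7.75% → €22.399825
Tennis racket €100.44: sporting goods → 7.75% → €7.7841
Dress shirt €82.47: clothing & footwear → 0% → €0.00
Unrounded tax sum = €35.0189 → €35.02

€35.02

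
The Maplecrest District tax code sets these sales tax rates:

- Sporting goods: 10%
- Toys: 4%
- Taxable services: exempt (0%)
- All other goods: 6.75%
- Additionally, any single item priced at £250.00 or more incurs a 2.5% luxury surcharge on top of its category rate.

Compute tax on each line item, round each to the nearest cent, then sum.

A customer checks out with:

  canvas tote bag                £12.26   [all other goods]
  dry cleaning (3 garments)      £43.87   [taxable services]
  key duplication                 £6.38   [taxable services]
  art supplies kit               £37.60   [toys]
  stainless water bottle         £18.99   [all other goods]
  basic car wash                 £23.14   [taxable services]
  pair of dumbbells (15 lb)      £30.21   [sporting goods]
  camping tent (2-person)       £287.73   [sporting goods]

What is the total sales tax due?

£42.60

Canvas tote bag £12.26: all other goods → 6.75% → £0.83
Dry cleaning (3 garments) £43.87: taxable services → 0% → £0.00
Key duplication £6.38: taxable services → 0% → £0.00
Art supplies kit £37.60: toys → 4% → £1.50
Stainless water bottle £18.99: all other goods → 6.75% → £1.28
Basic car wash £23.14: taxable services → 0% → £0.00
Pair of dumbbells (15 lb) £30.21: sporting goods → 10% → £3.02
Camping tent (2-person) £287.73: sporting goods → 10% + 2.5% surcharge = 12.5% → £35.97
Total tax = £0.83 + £1.50 + £1.28 + £3.02 + £35.97 = £42.60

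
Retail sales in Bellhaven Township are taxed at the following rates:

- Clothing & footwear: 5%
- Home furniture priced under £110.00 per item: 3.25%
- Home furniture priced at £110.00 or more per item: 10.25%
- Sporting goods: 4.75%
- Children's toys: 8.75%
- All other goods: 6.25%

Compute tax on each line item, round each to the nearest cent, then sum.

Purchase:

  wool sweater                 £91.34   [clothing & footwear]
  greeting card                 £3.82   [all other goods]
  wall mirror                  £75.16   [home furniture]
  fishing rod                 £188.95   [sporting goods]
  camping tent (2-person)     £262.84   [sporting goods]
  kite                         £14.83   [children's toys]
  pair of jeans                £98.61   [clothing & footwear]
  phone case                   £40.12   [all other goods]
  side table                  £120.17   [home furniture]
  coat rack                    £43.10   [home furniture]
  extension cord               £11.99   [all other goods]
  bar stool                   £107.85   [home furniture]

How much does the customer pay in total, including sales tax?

£1114.21

Wool sweater £91.34: clothing & footwear → 5% → £4.57
Greeting card £3.82: all other goods → 6.25% → £0.24
Wall mirror £75.16: home furniture, under £110.00 → 3.25% → £2.44
Fishing rod £188.95: sporting goods → 4.75% → £8.98
Camping tent (2-person) £262.84: sporting goods → 4.75% → £12.48
Kite £14.83: children's toys → 8.75% → £1.30
Pair of jeans £98.61: clothing & footwear → 5% → £4.93
Phone case £40.12: all other goods → 6.25% → £2.51
Side table £120.17: home furniture, £110.00 or more → 10.25% → £12.32
Coat rack £43.10: home furniture, under £110.00 → 3.25% → £1.40
Extension cord £11.99: all other goods → 6.25% → £0.75
Bar stool £107.85: home furniture, under £110.00 → 3.25% → £3.51
Subtotal = £1058.78; tax = £55.43; total due = £1114.21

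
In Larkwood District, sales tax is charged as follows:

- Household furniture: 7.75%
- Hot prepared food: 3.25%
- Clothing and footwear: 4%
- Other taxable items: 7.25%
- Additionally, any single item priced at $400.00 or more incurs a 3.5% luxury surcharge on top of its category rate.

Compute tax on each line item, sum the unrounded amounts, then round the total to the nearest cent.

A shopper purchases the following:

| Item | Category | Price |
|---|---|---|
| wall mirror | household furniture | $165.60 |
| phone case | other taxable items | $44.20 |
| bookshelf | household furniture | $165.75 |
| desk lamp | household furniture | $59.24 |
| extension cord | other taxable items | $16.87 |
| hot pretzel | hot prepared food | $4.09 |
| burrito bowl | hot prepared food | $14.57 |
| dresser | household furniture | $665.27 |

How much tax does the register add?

$110.15

Wall mirror $165.60: household furniture → 7.75% → $12.834
Phone case $44.20: other taxable items → 7.25% → $3.2045
Bookshelf $165.75: household furniture → 7.75% → $12.845625
Desk lamp $59.24: household furniture → 7.75% → $4.5911
Extension cord $16.87: other taxable items → 7.25% → $1.223075
Hot pretzel $4.09: hot prepared food → 3.25% → $0.132925
Burrito bowl $14.57: hot prepared food → 3.25% → $0.473525
Dresser $665.27: household furniture → 7.75% + 3.5% surcharge = 11.25% → $74.842875
Unrounded tax sum = $110.147625 → $110.15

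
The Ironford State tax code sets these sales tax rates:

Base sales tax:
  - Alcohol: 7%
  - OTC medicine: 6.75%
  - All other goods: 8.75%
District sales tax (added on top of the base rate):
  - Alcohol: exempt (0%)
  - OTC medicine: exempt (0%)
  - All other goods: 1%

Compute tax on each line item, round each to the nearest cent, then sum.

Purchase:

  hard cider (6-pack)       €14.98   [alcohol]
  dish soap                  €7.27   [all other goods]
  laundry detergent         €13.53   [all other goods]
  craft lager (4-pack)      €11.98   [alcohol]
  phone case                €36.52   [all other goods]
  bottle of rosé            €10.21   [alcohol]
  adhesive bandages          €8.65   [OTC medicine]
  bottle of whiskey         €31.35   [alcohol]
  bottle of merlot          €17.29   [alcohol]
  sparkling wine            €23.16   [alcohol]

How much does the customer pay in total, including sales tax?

€188.73

Hard cider (6-pack) €14.98: alcohol → 7% + 0% district = 7% → €1.05
Dish soap €7.27: all other goods → 8.75% + 1% district = 9.75% → €0.71
Laundry detergent €13.53: all other goods → 8.75% + 1% district = 9.75% → €1.32
Craft lager (4-pack) €11.98: alcohol → 7% + 0% district = 7% → €0.84
Phone case €36.52: all other goods → 8.75% + 1% district = 9.75% → €3.56
Bottle of rosé €10.21: alcohol → 7% + 0% district = 7% → €0.71
Adhesive bandages €8.65: OTC medicine → 6.75% + 0% district = 6.75% → €0.58
Bottle of whiskey €31.35: alcohol → 7% + 0% district = 7% → €2.19
Bottle of merlot €17.29: alcohol → 7% + 0% district = 7% → €1.21
Sparkling wine €23.16: alcohol → 7% + 0% district = 7% → €1.62
Subtotal = €174.94; tax = €13.79; total due = €188.73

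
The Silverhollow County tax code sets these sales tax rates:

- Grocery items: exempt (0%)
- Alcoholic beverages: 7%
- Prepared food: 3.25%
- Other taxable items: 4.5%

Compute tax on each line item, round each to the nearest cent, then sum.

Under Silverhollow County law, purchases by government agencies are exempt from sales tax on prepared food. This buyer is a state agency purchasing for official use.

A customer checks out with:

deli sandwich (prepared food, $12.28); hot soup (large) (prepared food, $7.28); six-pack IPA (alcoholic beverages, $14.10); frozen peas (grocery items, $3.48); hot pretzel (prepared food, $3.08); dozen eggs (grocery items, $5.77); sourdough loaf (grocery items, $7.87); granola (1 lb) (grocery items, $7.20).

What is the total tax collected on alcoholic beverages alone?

Six-pack IPA $14.10: alcoholic beverages → 7% → $0.99
Tax on alcoholic beverages = $0.99

$0.99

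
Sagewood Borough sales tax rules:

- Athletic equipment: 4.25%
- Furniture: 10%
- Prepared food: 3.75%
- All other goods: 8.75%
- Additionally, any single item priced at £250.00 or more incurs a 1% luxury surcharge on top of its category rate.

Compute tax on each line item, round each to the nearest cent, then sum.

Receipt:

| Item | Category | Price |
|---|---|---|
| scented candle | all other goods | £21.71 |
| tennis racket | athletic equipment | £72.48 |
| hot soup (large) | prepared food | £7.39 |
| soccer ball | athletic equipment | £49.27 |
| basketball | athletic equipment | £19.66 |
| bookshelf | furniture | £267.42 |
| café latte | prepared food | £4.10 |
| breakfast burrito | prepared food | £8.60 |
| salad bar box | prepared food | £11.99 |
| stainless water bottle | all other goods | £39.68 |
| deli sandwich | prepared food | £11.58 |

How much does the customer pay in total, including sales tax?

£556.31

Scented candle £21.71: all other goods → 8.75% → £1.90
Tennis racket £72.48: athletic equipment → 4.25% → £3.08
Hot soup (large) £7.39: prepared food → 3.75% → £0.28
Soccer ball £49.27: athletic equipment → 4.25% → £2.09
Basketball £19.66: athletic equipment → 4.25% → £0.84
Bookshelf £267.42: furniture → 10% + 1% surcharge = 11% → £29.42
Café latte £4.10: prepared food → 3.75% → £0.15
Breakfast burrito £8.60: prepared food → 3.75% → £0.32
Salad bar box £11.99: prepared food → 3.75% → £0.45
Stainless water bottle £39.68: all other goods → 8.75% → £3.47
Deli sandwich £11.58: prepared food → 3.75% → £0.43
Subtotal = £513.88; tax = £42.43; total due = £556.31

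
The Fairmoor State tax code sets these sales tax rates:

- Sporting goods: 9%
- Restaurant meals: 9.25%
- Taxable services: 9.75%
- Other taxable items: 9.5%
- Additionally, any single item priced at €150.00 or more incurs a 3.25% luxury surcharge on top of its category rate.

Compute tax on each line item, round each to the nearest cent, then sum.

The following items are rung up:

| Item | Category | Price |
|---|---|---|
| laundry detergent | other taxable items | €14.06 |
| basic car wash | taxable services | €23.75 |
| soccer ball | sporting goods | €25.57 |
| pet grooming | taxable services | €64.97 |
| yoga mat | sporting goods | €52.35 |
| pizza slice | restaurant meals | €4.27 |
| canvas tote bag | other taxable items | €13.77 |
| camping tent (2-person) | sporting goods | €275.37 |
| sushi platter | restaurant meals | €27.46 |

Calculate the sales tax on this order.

Laundry detergent €14.06: other taxable items → 9.5% → €1.34
Basic car wash €23.75: taxable services → 9.75% → €2.32
Soccer ball €25.57: sporting goods → 9% → €2.30
Pet grooming €64.97: taxable services → 9.75% → €6.33
Yoga mat €52.35: sporting goods → 9% → €4.71
Pizza slice €4.27: restaurant meals → 9.25% → €0.39
Canvas tote bag €13.77: other taxable items → 9.5% → €1.31
Camping tent (2-person) €275.37: sporting goods → 9% + 3.25% surcharge = 12.25% → €33.73
Sushi platter €27.46: restaurant meals → 9.25% → €2.54
Total tax = €1.34 + €2.32 + €2.30 + €6.33 + €4.71 + €0.39 + €1.31 + €33.73 + €2.54 = €54.97

€54.97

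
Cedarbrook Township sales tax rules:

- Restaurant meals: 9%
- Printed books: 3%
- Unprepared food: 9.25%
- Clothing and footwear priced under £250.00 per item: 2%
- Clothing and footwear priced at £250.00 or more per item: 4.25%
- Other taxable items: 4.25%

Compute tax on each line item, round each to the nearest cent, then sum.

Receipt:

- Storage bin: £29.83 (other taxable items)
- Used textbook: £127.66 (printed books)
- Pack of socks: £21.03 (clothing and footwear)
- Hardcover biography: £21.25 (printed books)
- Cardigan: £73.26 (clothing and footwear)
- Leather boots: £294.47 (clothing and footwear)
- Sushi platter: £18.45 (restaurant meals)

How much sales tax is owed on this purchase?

£21.80

Storage bin £29.83: other taxable items → 4.25% → £1.27
Used textbook £127.66: printed books → 3% → £3.83
Pack of socks £21.03: clothing and footwear, under £250.00 → 2% → £0.42
Hardcover biography £21.25: printed books → 3% → £0.64
Cardigan £73.26: clothing and footwear, under £250.00 → 2% → £1.47
Leather boots £294.47: clothing and footwear, £250.00 or more → 4.25% → £12.51
Sushi platter £18.45: restaurant meals → 9% → £1.66
Total tax = £1.27 + £3.83 + £0.42 + £0.64 + £1.47 + £12.51 + £1.66 = £21.80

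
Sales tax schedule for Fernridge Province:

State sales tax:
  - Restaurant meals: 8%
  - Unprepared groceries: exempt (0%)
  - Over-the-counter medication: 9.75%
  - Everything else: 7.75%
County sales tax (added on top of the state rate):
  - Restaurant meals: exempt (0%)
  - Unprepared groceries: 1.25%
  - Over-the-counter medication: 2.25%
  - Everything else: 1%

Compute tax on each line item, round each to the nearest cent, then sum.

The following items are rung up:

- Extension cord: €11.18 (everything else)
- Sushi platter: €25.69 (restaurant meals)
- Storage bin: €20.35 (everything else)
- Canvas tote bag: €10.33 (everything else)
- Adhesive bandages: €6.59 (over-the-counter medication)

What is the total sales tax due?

Extension cord €11.18: everything else → 7.75% + 1% county = 8.75% → €0.98
Sushi platter €25.69: restaurant meals → 8% + 0% county = 8% → €2.06
Storage bin €20.35: everything else → 7.75% + 1% county = 8.75% → €1.78
Canvas tote bag €10.33: everything else → 7.75% + 1% county = 8.75% → €0.90
Adhesive bandages €6.59: over-the-counter medication → 9.75% + 2.25% county = 12% → €0.79
Total tax = €0.98 + €2.06 + €1.78 + €0.90 + €0.79 = €6.51

€6.51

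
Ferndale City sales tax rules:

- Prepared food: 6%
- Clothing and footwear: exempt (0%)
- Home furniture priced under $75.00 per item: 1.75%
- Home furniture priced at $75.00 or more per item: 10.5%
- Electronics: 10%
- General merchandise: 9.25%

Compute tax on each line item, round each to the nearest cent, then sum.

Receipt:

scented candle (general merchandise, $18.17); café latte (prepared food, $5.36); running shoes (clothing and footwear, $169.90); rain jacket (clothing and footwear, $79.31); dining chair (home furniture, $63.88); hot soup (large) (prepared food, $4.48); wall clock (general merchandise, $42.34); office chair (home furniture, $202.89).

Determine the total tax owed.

Scented candle $18.17: general merchandise → 9.25% → $1.68
Café latte $5.36: prepared food → 6% → $0.32
Running shoes $169.90: clothing and footwear → 0% → $0.00
Rain jacket $79.31: clothing and footwear → 0% → $0.00
Dining chair $63.88: home furniture, under $75.00 → 1.75% → $1.12
Hot soup (large) $4.48: prepared food → 6% → $0.27
Wall clock $42.34: general merchandise → 9.25% → $3.92
Office chair $202.89: home furniture, $75.00 or more → 10.5% → $21.30
Total tax = $1.68 + $0.32 + $1.12 + $0.27 + $3.92 + $21.30 = $28.61

$28.61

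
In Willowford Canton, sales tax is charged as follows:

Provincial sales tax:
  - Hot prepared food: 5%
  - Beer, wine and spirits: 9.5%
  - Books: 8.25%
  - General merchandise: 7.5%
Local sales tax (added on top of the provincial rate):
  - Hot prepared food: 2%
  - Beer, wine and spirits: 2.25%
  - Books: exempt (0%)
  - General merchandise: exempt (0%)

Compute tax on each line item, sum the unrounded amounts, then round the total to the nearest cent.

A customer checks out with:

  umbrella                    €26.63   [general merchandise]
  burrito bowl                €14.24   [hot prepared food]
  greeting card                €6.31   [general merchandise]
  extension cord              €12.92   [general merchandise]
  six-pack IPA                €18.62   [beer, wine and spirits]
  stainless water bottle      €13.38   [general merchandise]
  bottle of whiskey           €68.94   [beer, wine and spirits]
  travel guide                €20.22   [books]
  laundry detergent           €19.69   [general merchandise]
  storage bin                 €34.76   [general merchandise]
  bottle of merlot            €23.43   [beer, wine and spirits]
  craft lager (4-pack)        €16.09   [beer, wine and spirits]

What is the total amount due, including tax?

Umbrella €26.63: general merchandise → 7.5% + 0% local = 7.5% → €1.99725
Burrito bowl €14.24: hot prepared food → 5% + 2% local = 7% → €0.9968
Greeting card €6.31: general merchandise → 7.5% + 0% local = 7.5% → €0.47325
Extension cord €12.92: general merchandise → 7.5% + 0% local = 7.5% → €0.969
Six-pack IPA €18.62: beer, wine and spirits → 9.5% + 2.25% local = 11.75% → €2.18785
Stainless water bottle €13.38: general merchandise → 7.5% + 0% local = 7.5% → €1.0035
Bottle of whiskey €68.94: beer, wine and spirits → 9.5% + 2.25% local = 11.75% → €8.10045
Travel guide €20.22: books → 8.25% + 0% local = 8.25% → €1.66815
Laundry detergent €19.69: general merchandise → 7.5% + 0% local = 7.5% → €1.47675
Storage bin €34.76: general merchandise → 7.5% + 0% local = 7.5% → €2.607
Bottle of merlot €23.43: beer, wine and spirits → 9.5% + 2.25% local = 11.75% → €2.753025
Craft lager (4-pack) €16.09: beer, wine and spirits → 9.5% + 2.25% local = 11.75% → €1.890575
Subtotal = €275.23; unrounded tax = €26.1236 → €26.12; total due = €301.35

€301.35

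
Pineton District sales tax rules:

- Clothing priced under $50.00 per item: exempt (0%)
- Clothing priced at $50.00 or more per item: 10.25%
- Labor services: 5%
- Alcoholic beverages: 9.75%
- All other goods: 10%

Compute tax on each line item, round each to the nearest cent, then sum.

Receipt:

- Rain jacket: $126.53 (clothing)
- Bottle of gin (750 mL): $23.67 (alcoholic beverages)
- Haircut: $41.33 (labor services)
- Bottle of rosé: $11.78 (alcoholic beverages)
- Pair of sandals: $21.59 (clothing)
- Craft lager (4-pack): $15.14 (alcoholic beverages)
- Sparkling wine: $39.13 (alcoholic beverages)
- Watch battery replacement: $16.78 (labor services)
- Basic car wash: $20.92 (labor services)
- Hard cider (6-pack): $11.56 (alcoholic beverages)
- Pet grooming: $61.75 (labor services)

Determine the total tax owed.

$29.91

Rain jacket $126.53: clothing, $50.00 or more → 10.25% → $12.97
Bottle of gin (750 mL) $23.67: alcoholic beverages → 9.75% → $2.31
Haircut $41.33: labor services → 5% → $2.07
Bottle of rosé $11.78: alcoholic beverages → 9.75% → $1.15
Pair of sandals $21.59: clothing, under $50.00 → 0% → $0.00
Craft lager (4-pack) $15.14: alcoholic beverages → 9.75% → $1.48
Sparkling wine $39.13: alcoholic beverages → 9.75% → $3.82
Watch battery replacement $16.78: labor services → 5% → $0.84
Basic car wash $20.92: labor services → 5% → $1.05
Hard cider (6-pack) $11.56: alcoholic beverages → 9.75% → $1.13
Pet grooming $61.75: labor services → 5% → $3.09
Total tax = $12.97 + $2.31 + $2.07 + $1.15 + $1.48 + $3.82 + $0.84 + $1.05 + $1.13 + $3.09 = $29.91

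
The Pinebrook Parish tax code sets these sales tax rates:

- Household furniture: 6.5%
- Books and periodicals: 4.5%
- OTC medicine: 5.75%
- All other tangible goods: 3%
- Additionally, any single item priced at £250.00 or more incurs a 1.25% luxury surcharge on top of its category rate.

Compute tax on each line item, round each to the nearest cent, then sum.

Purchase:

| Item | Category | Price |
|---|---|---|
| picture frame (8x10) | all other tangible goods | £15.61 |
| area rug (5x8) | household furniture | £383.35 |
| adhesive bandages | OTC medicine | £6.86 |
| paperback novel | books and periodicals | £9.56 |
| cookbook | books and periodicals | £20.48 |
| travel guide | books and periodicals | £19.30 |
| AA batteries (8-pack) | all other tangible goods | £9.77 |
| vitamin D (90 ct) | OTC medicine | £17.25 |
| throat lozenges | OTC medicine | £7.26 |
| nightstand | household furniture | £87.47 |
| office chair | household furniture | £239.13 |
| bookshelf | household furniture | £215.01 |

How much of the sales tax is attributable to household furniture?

Area rug (5x8) £383.35: household furniture → 6.5% + 1.25% surcharge = 7.75% → £29.71
Nightstand £87.47: household furniture → 6.5% → £5.69
Office chair £239.13: household furniture → 6.5% → £15.54
Bookshelf £215.01: household furniture → 6.5% → £13.98
Tax on household furniture = £29.71 + £5.69 + £15.54 + £13.98 = £64.92

£64.92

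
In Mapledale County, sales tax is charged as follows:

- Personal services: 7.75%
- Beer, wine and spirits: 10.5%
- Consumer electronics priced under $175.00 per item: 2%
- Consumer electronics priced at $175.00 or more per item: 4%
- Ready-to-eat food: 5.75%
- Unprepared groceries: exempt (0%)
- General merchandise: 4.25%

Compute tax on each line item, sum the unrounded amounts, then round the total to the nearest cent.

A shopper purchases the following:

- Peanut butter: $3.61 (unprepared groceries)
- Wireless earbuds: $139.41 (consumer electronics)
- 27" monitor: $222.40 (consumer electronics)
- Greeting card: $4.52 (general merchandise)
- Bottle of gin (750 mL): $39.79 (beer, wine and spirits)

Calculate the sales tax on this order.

Peanut butter $3.61: unprepared groceries → 0% → $0.00
Wireless earbuds $139.41: consumer electronics, under $175.00 → 2% → $2.7882
27" monitor $222.40: consumer electronics, $175.00 or more → 4% → $8.896
Greeting card $4.52: general merchandise → 4.25% → $0.1921
Bottle of gin (750 mL) $39.79: beer, wine and spirits → 10.5% → $4.17795
Unrounded tax sum = $16.05425 → $16.05

$16.05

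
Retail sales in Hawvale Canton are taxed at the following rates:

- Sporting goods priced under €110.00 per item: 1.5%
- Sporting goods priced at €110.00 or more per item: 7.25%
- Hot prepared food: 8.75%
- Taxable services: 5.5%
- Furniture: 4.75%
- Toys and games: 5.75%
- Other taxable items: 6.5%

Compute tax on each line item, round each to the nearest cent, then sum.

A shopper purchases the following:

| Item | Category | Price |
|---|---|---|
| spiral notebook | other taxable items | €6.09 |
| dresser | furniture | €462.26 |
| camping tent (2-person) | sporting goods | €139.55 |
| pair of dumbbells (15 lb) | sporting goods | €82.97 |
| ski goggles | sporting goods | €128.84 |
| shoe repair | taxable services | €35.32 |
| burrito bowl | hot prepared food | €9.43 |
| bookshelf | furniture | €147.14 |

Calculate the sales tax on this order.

€52.82

Spiral notebook €6.09: other taxable items → 6.5% → €0.40
Dresser €462.26: furniture → 4.75% → €21.96
Camping tent (2-person) €139.55: sporting goods, €110.00 or more → 7.25% → €10.12
Pair of dumbbells (15 lb) €82.97: sporting goods, under €110.00 → 1.5% → €1.24
Ski goggles €128.84: sporting goods, €110.00 or more → 7.25% → €9.34
Shoe repair €35.32: taxable services → 5.5% → €1.94
Burrito bowl €9.43: hot prepared food → 8.75% → €0.83
Bookshelf €147.14: furniture → 4.75% → €6.99
Total tax = €0.40 + €21.96 + €10.12 + €1.24 + €9.34 + €1.94 + €0.83 + €6.99 = €52.82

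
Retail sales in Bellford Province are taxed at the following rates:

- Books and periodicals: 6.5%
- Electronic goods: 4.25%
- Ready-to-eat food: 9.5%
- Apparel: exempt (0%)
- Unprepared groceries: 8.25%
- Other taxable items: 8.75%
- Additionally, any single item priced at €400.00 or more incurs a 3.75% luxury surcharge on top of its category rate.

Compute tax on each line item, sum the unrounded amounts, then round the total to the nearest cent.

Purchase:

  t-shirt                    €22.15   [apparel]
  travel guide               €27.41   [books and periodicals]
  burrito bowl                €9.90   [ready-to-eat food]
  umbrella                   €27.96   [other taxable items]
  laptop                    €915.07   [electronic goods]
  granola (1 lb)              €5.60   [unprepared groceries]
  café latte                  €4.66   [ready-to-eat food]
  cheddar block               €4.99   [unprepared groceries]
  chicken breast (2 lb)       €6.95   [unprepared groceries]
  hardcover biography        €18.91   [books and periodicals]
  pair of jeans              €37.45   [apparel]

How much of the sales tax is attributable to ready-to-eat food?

Burrito bowl €9.90: ready-to-eat food → 9.5% → €0.9405
Café latte €4.66: ready-to-eat food → 9.5% → €0.4427
Tax on ready-to-eat food: unrounded sum = €1.3832 → €1.38

€1.38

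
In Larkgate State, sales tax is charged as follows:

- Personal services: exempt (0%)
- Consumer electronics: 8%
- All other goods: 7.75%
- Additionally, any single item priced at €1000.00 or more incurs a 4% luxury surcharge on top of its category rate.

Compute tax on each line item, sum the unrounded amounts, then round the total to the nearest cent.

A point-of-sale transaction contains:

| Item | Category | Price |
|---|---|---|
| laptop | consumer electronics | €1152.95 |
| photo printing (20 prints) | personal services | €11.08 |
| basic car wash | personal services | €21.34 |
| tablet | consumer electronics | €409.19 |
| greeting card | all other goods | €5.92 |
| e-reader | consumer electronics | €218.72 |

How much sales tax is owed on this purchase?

€189.05

Laptop €1152.95: consumer electronics → 8% + 4% surcharge = 12% → €138.354
Photo printing (20 prints) €11.08: personal services → 0% → €0.00
Basic car wash €21.34: personal services → 0% → €0.00
Tablet €409.19: consumer electronics → 8% → €32.7352
Greeting card €5.92: all other goods → 7.75% → €0.4588
E-reader €218.72: consumer electronics → 8% → €17.4976
Unrounded tax sum = €189.0456 → €189.05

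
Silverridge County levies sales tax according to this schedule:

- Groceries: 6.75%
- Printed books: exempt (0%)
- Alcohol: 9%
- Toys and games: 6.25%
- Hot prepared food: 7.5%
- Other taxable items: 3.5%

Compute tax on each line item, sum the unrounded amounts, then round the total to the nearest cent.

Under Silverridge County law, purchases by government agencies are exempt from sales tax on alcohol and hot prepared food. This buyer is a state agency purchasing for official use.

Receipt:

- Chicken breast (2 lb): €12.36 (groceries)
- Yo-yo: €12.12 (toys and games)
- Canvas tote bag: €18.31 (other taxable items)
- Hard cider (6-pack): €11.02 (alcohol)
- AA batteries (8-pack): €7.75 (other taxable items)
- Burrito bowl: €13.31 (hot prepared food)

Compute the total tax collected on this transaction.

Chicken breast (2 lb) €12.36: groceries → 6.75% → €0.8343
Yo-yo €12.12: toys and games → 6.25% → €0.7575
Canvas tote bag €18.31: other taxable items → 3.5% → €0.64085
Hard cider (6-pack) €11.02: alcohol, buyer-exempt → 0% → €0.00
AA batteries (8-pack) €7.75: other taxable items → 3.5% → €0.27125
Burrito bowl €13.31: hot prepared food, buyer-exempt → 0% → €0.00
Unrounded tax sum = €2.5039 → €2.50

€2.50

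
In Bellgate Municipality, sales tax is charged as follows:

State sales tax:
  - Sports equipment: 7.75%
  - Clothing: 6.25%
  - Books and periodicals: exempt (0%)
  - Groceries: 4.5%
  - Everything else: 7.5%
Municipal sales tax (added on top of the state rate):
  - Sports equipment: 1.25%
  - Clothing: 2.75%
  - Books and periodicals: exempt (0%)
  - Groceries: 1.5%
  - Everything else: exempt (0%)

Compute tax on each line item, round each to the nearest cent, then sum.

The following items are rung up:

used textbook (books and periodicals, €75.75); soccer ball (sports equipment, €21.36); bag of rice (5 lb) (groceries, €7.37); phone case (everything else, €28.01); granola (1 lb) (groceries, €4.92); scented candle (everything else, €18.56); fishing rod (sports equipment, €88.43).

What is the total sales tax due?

Used textbook €75.75: books and periodicals → 0% + 0% municipal = 0% → €0.00
Soccer ball €21.36: sports equipment → 7.75% + 1.25% municipal = 9% → €1.92
Bag of rice (5 lb) €7.37: groceries → 4.5% + 1.5% municipal = 6% → €0.44
Phone case €28.01: everything else → 7.5% + 0% municipal = 7.5% → €2.10
Granola (1 lb) €4.92: groceries → 4.5% + 1.5% municipal = 6% → €0.30
Scented candle €18.56: everything else → 7.5% + 0% municipal = 7.5% → €1.39
Fishing rod €88.43: sports equipment → 7.75% + 1.25% municipal = 9% → €7.96
Total tax = €1.92 + €0.44 + €2.10 + €0.30 + €1.39 + €7.96 = €14.11

€14.11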